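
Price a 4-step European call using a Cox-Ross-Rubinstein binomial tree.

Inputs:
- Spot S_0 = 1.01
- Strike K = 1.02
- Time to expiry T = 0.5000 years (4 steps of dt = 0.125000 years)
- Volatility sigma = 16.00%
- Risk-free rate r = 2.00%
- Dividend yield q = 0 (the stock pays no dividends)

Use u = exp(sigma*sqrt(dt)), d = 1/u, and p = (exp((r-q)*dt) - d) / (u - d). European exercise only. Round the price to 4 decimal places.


Answer: Price = V(0,0) = 0.0446

Derivation:
dt = T/N = 0.125000
u = exp(sigma*sqrt(dt)) = 1.058199; d = 1/u = 0.945002
p = (exp((r-q)*dt) - d) / (u - d) = 0.507975
Discount per step: exp(-r*dt) = 0.997503
Stock lattice S(k, i) with i counting down-moves:
  k=0: S(0,0) = 1.0100
  k=1: S(1,0) = 1.0688; S(1,1) = 0.9545
  k=2: S(2,0) = 1.1310; S(2,1) = 1.0100; S(2,2) = 0.9020
  k=3: S(3,0) = 1.1968; S(3,1) = 1.0688; S(3,2) = 0.9545; S(3,3) = 0.8524
  k=4: S(4,0) = 1.2665; S(4,1) = 1.1310; S(4,2) = 1.0100; S(4,3) = 0.9020; S(4,4) = 0.8055
Terminal payoffs V(N, i) = max(S_T - K, 0):
  V(4,0) = 0.246459; V(4,1) = 0.110983; V(4,2) = 0.000000; V(4,3) = 0.000000; V(4,4) = 0.000000
Backward induction: V(k, i) = exp(-r*dt) * [p * V(k+1, i) + (1-p) * V(k+1, i+1)].
  V(3,0) = exp(-r*dt) * [p*0.246459 + (1-p)*0.110983] = 0.179352
  V(3,1) = exp(-r*dt) * [p*0.110983 + (1-p)*0.000000] = 0.056236
  V(3,2) = exp(-r*dt) * [p*0.000000 + (1-p)*0.000000] = 0.000000
  V(3,3) = exp(-r*dt) * [p*0.000000 + (1-p)*0.000000] = 0.000000
  V(2,0) = exp(-r*dt) * [p*0.179352 + (1-p)*0.056236] = 0.118479
  V(2,1) = exp(-r*dt) * [p*0.056236 + (1-p)*0.000000] = 0.028495
  V(2,2) = exp(-r*dt) * [p*0.000000 + (1-p)*0.000000] = 0.000000
  V(1,0) = exp(-r*dt) * [p*0.118479 + (1-p)*0.028495] = 0.074020
  V(1,1) = exp(-r*dt) * [p*0.028495 + (1-p)*0.000000] = 0.014439
  V(0,0) = exp(-r*dt) * [p*0.074020 + (1-p)*0.014439] = 0.044593


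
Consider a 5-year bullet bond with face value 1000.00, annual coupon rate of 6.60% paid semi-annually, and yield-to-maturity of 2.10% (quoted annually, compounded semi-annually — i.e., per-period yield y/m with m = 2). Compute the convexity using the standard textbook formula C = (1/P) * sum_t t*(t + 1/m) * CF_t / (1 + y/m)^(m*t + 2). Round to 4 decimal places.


Coupon per period c = face * coupon_rate / m = 33.000000
Periods per year m = 2; per-period yield y/m = 0.010500
Number of cashflows N = 10
Cashflows (t years, CF_t, discount factor 1/(1+y/m)^(m*t), PV):
  t = 0.5000: CF_t = 33.000000, DF = 0.989609, PV = 32.657100
  t = 1.0000: CF_t = 33.000000, DF = 0.979326, PV = 32.317764
  t = 1.5000: CF_t = 33.000000, DF = 0.969150, PV = 31.981953
  t = 2.0000: CF_t = 33.000000, DF = 0.959080, PV = 31.649632
  t = 2.5000: CF_t = 33.000000, DF = 0.949114, PV = 31.320764
  t = 3.0000: CF_t = 33.000000, DF = 0.939252, PV = 30.995313
  t = 3.5000: CF_t = 33.000000, DF = 0.929492, PV = 30.673244
  t = 4.0000: CF_t = 33.000000, DF = 0.919834, PV = 30.354522
  t = 4.5000: CF_t = 33.000000, DF = 0.910276, PV = 30.039111
  t = 5.0000: CF_t = 1033.000000, DF = 0.900818, PV = 930.544492
Price P = sum_t PV_t = 1212.533898
Convexity numerator sum_t t*(t + 1/m) * CF_t / (1+y/m)^(m*t + 2):
  t = 0.5000: term = 15.990977
  t = 1.0000: term = 47.474448
  t = 1.5000: term = 93.962293
  t = 2.0000: term = 154.976567
  t = 2.5000: term = 230.049333
  t = 3.0000: term = 318.722480
  t = 3.5000: term = 420.547557
  t = 4.0000: term = 535.085604
  t = 4.5000: term = 661.906981
  t = 5.0000: term = 25060.931021
Convexity = (1/P) * sum = 27539.647262 / 1212.533898 = 22.712476

Answer: Convexity = 22.7125


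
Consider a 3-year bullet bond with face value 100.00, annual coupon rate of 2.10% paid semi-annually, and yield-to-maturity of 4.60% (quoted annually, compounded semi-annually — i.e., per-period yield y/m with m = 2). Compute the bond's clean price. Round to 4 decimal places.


Answer: Price = 93.0686

Derivation:
Coupon per period c = face * coupon_rate / m = 1.050000
Periods per year m = 2; per-period yield y/m = 0.023000
Number of cashflows N = 6
Cashflows (t years, CF_t, discount factor 1/(1+y/m)^(m*t), PV):
  t = 0.5000: CF_t = 1.050000, DF = 0.977517, PV = 1.026393
  t = 1.0000: CF_t = 1.050000, DF = 0.955540, PV = 1.003317
  t = 1.5000: CF_t = 1.050000, DF = 0.934056, PV = 0.980759
  t = 2.0000: CF_t = 1.050000, DF = 0.913056, PV = 0.958709
  t = 2.5000: CF_t = 1.050000, DF = 0.892528, PV = 0.937154
  t = 3.0000: CF_t = 101.050000, DF = 0.872461, PV = 88.162220
Price P = sum_t PV_t = 93.068552


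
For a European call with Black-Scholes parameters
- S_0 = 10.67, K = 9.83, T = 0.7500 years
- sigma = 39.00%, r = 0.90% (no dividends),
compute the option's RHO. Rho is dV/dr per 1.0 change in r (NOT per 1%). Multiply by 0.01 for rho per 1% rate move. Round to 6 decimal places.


d1 = 0.4316348515; d2 = 0.0938849440
phi(d1) = 0.3634575189; exp(-qT) = 1.0000000000; exp(-rT) = 0.9932727301
N(d2) = 0.5373997230
Rho = K*T*exp(-rT)*N(d2) = 9.8300 * 0.7500 * 0.9932727301 * 0.5373997230 = 3.935326

Answer: Rho = 3.935326


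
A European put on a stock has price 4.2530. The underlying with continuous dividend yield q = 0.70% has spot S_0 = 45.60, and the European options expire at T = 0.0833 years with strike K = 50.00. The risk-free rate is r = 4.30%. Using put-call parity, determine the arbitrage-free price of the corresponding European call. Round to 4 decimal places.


Put-call parity: C - P = S_0 * exp(-qT) - K * exp(-rT).
S_0 * exp(-qT) = 45.6000 * 0.99941707 = 45.57341839
K * exp(-rT) = 50.0000 * 0.99642451 = 49.82122537
C = P + S*exp(-qT) - K*exp(-rT)
C = 4.2530 + 45.57341839 - 49.82122537 = 0.0052

Answer: Call price = 0.0052


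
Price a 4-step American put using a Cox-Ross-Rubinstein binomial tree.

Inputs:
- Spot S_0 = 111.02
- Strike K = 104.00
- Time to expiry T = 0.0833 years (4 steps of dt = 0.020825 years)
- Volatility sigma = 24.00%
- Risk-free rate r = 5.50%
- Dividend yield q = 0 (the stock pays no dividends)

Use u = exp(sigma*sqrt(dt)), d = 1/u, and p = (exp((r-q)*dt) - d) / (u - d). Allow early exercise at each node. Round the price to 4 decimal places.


dt = T/N = 0.020825
u = exp(sigma*sqrt(dt)) = 1.035241; d = 1/u = 0.965959
p = (exp((r-q)*dt) - d) / (u - d) = 0.507884
Discount per step: exp(-r*dt) = 0.998855
Stock lattice S(k, i) with i counting down-moves:
  k=0: S(0,0) = 111.0200
  k=1: S(1,0) = 114.9324; S(1,1) = 107.2407
  k=2: S(2,0) = 118.9828; S(2,1) = 111.0200; S(2,2) = 103.5901
  k=3: S(3,0) = 123.1758; S(3,1) = 114.9324; S(3,2) = 107.2407; S(3,3) = 100.0638
  k=4: S(4,0) = 127.5166; S(4,1) = 118.9828; S(4,2) = 111.0200; S(4,3) = 103.5901; S(4,4) = 96.6575
Terminal payoffs V(N, i) = max(K - S_T, 0):
  V(4,0) = 0.000000; V(4,1) = 0.000000; V(4,2) = 0.000000; V(4,3) = 0.409856; V(4,4) = 7.342479
Backward induction: V(k, i) = exp(-r*dt) * [p * V(k+1, i) + (1-p) * V(k+1, i+1)]; then take max(V_cont, immediate exercise) for American.
  V(3,0) = exp(-r*dt) * [p*0.000000 + (1-p)*0.000000] = 0.000000; exercise = 0.000000; V(3,0) = max -> 0.000000
  V(3,1) = exp(-r*dt) * [p*0.000000 + (1-p)*0.000000] = 0.000000; exercise = 0.000000; V(3,1) = max -> 0.000000
  V(3,2) = exp(-r*dt) * [p*0.000000 + (1-p)*0.409856] = 0.201466; exercise = 0.000000; V(3,2) = max -> 0.201466
  V(3,3) = exp(-r*dt) * [p*0.409856 + (1-p)*7.342479] = 3.817137; exercise = 3.936188; V(3,3) = max -> 3.936188
  V(2,0) = exp(-r*dt) * [p*0.000000 + (1-p)*0.000000] = 0.000000; exercise = 0.000000; V(2,0) = max -> 0.000000
  V(2,1) = exp(-r*dt) * [p*0.000000 + (1-p)*0.201466] = 0.099031; exercise = 0.000000; V(2,1) = max -> 0.099031
  V(2,2) = exp(-r*dt) * [p*0.201466 + (1-p)*3.936188] = 2.037048; exercise = 0.409856; V(2,2) = max -> 2.037048
  V(1,0) = exp(-r*dt) * [p*0.000000 + (1-p)*0.099031] = 0.048679; exercise = 0.000000; V(1,0) = max -> 0.048679
  V(1,1) = exp(-r*dt) * [p*0.099031 + (1-p)*2.037048] = 1.051555; exercise = 0.000000; V(1,1) = max -> 1.051555
  V(0,0) = exp(-r*dt) * [p*0.048679 + (1-p)*1.051555] = 0.541590; exercise = 0.000000; V(0,0) = max -> 0.541590

Answer: Price = V(0,0) = 0.5416


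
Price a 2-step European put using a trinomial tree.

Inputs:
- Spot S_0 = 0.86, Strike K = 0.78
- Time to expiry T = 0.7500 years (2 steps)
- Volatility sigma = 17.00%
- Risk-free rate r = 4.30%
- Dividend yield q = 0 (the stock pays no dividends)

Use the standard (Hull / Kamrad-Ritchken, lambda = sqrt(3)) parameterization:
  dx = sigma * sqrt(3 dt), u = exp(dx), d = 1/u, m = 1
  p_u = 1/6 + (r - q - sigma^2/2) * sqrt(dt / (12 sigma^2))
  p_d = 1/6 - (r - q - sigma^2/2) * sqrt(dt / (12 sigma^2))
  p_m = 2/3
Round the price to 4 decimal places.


Answer: Price = V(0,0) = 0.0142

Derivation:
dt = T/N = 0.375000; dx = sigma*sqrt(3*dt) = 0.180312
u = exp(dx) = 1.197591; d = 1/u = 0.835009
p_u = 0.196355, p_m = 0.666667, p_d = 0.136979
Discount per step: exp(-r*dt) = 0.984004
Stock lattice S(k, j) with j the centered position index:
  k=0: S(0,+0) = 0.8600
  k=1: S(1,-1) = 0.7181; S(1,+0) = 0.8600; S(1,+1) = 1.0299
  k=2: S(2,-2) = 0.5996; S(2,-1) = 0.7181; S(2,+0) = 0.8600; S(2,+1) = 1.0299; S(2,+2) = 1.2334
Terminal payoffs V(N, j) = max(K - S_T, 0):
  V(2,-2) = 0.180373; V(2,-1) = 0.061892; V(2,+0) = 0.000000; V(2,+1) = 0.000000; V(2,+2) = 0.000000
Backward induction: V(k, j) = exp(-r*dt) * [p_u * V(k+1, j+1) + p_m * V(k+1, j) + p_d * V(k+1, j-1)]
  V(1,-1) = exp(-r*dt) * [p_u*0.000000 + p_m*0.061892 + p_d*0.180373] = 0.064913
  V(1,+0) = exp(-r*dt) * [p_u*0.000000 + p_m*0.000000 + p_d*0.061892] = 0.008342
  V(1,+1) = exp(-r*dt) * [p_u*0.000000 + p_m*0.000000 + p_d*0.000000] = 0.000000
  V(0,+0) = exp(-r*dt) * [p_u*0.000000 + p_m*0.008342 + p_d*0.064913] = 0.014222


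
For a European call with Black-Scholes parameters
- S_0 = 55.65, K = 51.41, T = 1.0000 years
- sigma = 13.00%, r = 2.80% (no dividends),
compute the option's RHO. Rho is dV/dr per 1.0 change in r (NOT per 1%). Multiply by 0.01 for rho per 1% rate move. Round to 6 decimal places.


d1 = 0.8899951666; d2 = 0.7599951666
phi(d1) = 0.2684785567; exp(-qT) = 1.0000000000; exp(-rT) = 0.9723883668
N(d2) = 0.7763712630
Rho = K*T*exp(-rT)*N(d2) = 51.4100 * 1.0000 * 0.9723883668 * 0.7763712630 = 38.811177

Answer: Rho = 38.811177


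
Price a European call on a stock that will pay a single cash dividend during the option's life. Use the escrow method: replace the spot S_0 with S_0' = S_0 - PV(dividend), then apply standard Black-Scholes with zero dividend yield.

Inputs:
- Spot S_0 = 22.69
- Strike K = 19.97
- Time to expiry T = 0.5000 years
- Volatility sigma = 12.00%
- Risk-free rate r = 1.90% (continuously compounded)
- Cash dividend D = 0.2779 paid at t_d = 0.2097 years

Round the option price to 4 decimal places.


PV(D) = D * exp(-r * t_d) = 0.2779 * 0.99602363 = 0.27679497
S_0' = S_0 - PV(D) = 22.6900 - 0.27679497 = 22.41320503
d1 = (ln(S_0'/K) + (r + sigma^2/2)*T) / (sigma*sqrt(T)) = 1.51461269
d2 = d1 - sigma*sqrt(T) = 1.42975987
exp(-rT) = 0.99054498
N(d1) = 0.93506474; N(d2) = 0.92360703
C = S_0' * N(d1) - K * exp(-rT) * N(d2) = 22.41320503 * 0.93506474 - 19.9700 * 0.99054498 * 0.92360703 = 2.6878

Answer: Price = 2.6878


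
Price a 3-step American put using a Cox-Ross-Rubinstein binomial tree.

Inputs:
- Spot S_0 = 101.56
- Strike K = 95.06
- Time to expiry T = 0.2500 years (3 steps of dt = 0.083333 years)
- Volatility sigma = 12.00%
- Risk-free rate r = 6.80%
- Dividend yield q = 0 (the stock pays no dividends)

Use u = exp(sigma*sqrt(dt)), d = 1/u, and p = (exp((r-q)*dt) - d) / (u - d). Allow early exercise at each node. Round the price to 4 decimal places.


dt = T/N = 0.083333
u = exp(sigma*sqrt(dt)) = 1.035248; d = 1/u = 0.965952
p = (exp((r-q)*dt) - d) / (u - d) = 0.573348
Discount per step: exp(-r*dt) = 0.994349
Stock lattice S(k, i) with i counting down-moves:
  k=0: S(0,0) = 101.5600
  k=1: S(1,0) = 105.1398; S(1,1) = 98.1021
  k=2: S(2,0) = 108.8458; S(2,1) = 101.5600; S(2,2) = 94.7619
  k=3: S(3,0) = 112.6824; S(3,1) = 105.1398; S(3,2) = 98.1021; S(3,3) = 91.5355
Terminal payoffs V(N, i) = max(K - S_T, 0):
  V(3,0) = 0.000000; V(3,1) = 0.000000; V(3,2) = 0.000000; V(3,3) = 3.524515
Backward induction: V(k, i) = exp(-r*dt) * [p * V(k+1, i) + (1-p) * V(k+1, i+1)]; then take max(V_cont, immediate exercise) for American.
  V(2,0) = exp(-r*dt) * [p*0.000000 + (1-p)*0.000000] = 0.000000; exercise = 0.000000; V(2,0) = max -> 0.000000
  V(2,1) = exp(-r*dt) * [p*0.000000 + (1-p)*0.000000] = 0.000000; exercise = 0.000000; V(2,1) = max -> 0.000000
  V(2,2) = exp(-r*dt) * [p*0.000000 + (1-p)*3.524515] = 1.495246; exercise = 0.298072; V(2,2) = max -> 1.495246
  V(1,0) = exp(-r*dt) * [p*0.000000 + (1-p)*0.000000] = 0.000000; exercise = 0.000000; V(1,0) = max -> 0.000000
  V(1,1) = exp(-r*dt) * [p*0.000000 + (1-p)*1.495246] = 0.634345; exercise = 0.000000; V(1,1) = max -> 0.634345
  V(0,0) = exp(-r*dt) * [p*0.000000 + (1-p)*0.634345] = 0.269116; exercise = 0.000000; V(0,0) = max -> 0.269116

Answer: Price = V(0,0) = 0.2691


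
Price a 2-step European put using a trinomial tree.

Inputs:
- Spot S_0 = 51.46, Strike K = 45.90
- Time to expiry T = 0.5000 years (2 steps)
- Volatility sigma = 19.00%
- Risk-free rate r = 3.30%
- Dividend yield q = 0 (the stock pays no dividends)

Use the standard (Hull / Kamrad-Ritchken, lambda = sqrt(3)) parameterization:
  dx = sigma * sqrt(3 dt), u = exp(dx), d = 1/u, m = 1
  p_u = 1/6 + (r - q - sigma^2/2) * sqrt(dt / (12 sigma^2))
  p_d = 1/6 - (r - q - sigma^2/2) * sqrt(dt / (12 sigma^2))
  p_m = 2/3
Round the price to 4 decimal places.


Answer: Price = V(0,0) = 0.6683

Derivation:
dt = T/N = 0.250000; dx = sigma*sqrt(3*dt) = 0.164545
u = exp(dx) = 1.178856; d = 1/u = 0.848280
p_u = 0.178024, p_m = 0.666667, p_d = 0.155310
Discount per step: exp(-r*dt) = 0.991784
Stock lattice S(k, j) with j the centered position index:
  k=0: S(0,+0) = 51.4600
  k=1: S(1,-1) = 43.6525; S(1,+0) = 51.4600; S(1,+1) = 60.6640
  k=2: S(2,-2) = 37.0295; S(2,-1) = 43.6525; S(2,+0) = 51.4600; S(2,+1) = 60.6640; S(2,+2) = 71.5141
Terminal payoffs V(N, j) = max(K - S_T, 0):
  V(2,-2) = 8.870490; V(2,-1) = 2.247525; V(2,+0) = 0.000000; V(2,+1) = 0.000000; V(2,+2) = 0.000000
Backward induction: V(k, j) = exp(-r*dt) * [p_u * V(k+1, j+1) + p_m * V(k+1, j) + p_d * V(k+1, j-1)]
  V(1,-1) = exp(-r*dt) * [p_u*0.000000 + p_m*2.247525 + p_d*8.870490] = 2.852393
  V(1,+0) = exp(-r*dt) * [p_u*0.000000 + p_m*0.000000 + p_d*2.247525] = 0.346194
  V(1,+1) = exp(-r*dt) * [p_u*0.000000 + p_m*0.000000 + p_d*0.000000] = 0.000000
  V(0,+0) = exp(-r*dt) * [p_u*0.000000 + p_m*0.346194 + p_d*2.852393] = 0.668264


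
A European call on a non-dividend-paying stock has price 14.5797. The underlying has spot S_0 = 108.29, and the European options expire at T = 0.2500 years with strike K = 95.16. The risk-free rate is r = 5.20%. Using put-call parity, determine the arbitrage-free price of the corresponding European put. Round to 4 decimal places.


Answer: Put price = 0.2206

Derivation:
Put-call parity: C - P = S_0 * exp(-qT) - K * exp(-rT).
S_0 * exp(-qT) = 108.2900 * 1.00000000 = 108.29000000
K * exp(-rT) = 95.1600 * 0.98708414 = 93.93092629
P = C - S*exp(-qT) + K*exp(-rT)
P = 14.5797 - 108.29000000 + 93.93092629 = 0.2206


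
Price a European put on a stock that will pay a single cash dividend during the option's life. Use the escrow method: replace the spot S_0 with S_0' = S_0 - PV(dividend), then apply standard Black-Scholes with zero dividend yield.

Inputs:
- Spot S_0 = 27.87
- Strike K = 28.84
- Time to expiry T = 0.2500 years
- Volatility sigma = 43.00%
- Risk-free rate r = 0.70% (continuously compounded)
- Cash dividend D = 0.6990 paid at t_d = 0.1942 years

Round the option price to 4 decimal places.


Answer: Price = 3.2899

Derivation:
PV(D) = D * exp(-r * t_d) = 0.6990 * 0.99864152 = 0.69805042
S_0' = S_0 - PV(D) = 27.8700 - 0.69805042 = 27.17194958
d1 = (ln(S_0'/K) + (r + sigma^2/2)*T) / (sigma*sqrt(T)) = -0.16146808
d2 = d1 - sigma*sqrt(T) = -0.37646808
exp(-rT) = 0.99825153
N(-d1) = 0.56413762; N(-d2) = 0.64671553
P = K * exp(-rT) * N(-d2) - S_0' * N(-d1) = 28.8400 * 0.99825153 * 0.64671553 - 27.17194958 * 0.56413762 = 3.2899


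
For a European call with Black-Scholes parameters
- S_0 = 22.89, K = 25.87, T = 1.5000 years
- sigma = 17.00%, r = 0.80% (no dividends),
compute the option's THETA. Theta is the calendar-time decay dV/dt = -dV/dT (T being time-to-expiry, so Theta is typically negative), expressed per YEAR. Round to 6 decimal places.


d1 = -0.4260616630; d2 = -0.6342682911
phi(d1) = 0.3643272402; exp(-qT) = 1.0000000000; exp(-rT) = 0.9880717129
Theta = -S*exp(-qT)*phi(d1)*sigma/(2*sqrt(T)) - r*K*exp(-rT)*N(d2) + q*S*exp(-qT)*N(d1)
N(d1) = 0.3350314572; N(d2) = 0.2629528732; sqrt(T) = 1.2247448714
Term 1 = -22.8900 * 1.0000000000 * 0.3643272402 * 0.1700 / (2 * 1.2247448714) = -0.5787762917
Term 2 = -0.0080 * 25.8700 * 0.9880717129 * 0.2629528732 = -0.0537715806
Term 3 = 0 (no dividend yield, q = 0)
Theta = -0.5787762917 + (-0.0537715806) + (0.0000000000) = -0.632548

Answer: Theta = -0.632548


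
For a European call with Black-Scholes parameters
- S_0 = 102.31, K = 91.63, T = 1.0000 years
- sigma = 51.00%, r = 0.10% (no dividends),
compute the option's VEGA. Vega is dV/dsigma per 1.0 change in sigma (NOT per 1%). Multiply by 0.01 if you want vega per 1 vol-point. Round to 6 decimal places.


d1 = 0.4731346881; d2 = -0.0368653119
phi(d1) = 0.3566976589; exp(-qT) = 1.0000000000; exp(-rT) = 0.9990004998
Vega = S * exp(-qT) * phi(d1) * sqrt(T) = 102.3100 * 1.0000000000 * 0.3566976589 * 1.0000000000 = 36.493737

Answer: Vega = 36.493737


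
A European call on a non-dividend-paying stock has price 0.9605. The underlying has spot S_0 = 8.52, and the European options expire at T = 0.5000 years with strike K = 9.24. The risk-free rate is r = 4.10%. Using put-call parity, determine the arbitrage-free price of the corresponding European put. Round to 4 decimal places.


Answer: Put price = 1.4930

Derivation:
Put-call parity: C - P = S_0 * exp(-qT) - K * exp(-rT).
S_0 * exp(-qT) = 8.5200 * 1.00000000 = 8.52000000
K * exp(-rT) = 9.2400 * 0.97970870 = 9.05250836
P = C - S*exp(-qT) + K*exp(-rT)
P = 0.9605 - 8.52000000 + 9.05250836 = 1.4930


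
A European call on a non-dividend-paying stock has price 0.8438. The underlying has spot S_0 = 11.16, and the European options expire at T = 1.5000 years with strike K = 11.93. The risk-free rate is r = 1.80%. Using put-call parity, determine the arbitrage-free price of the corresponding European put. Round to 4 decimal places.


Answer: Put price = 1.2960

Derivation:
Put-call parity: C - P = S_0 * exp(-qT) - K * exp(-rT).
S_0 * exp(-qT) = 11.1600 * 1.00000000 = 11.16000000
K * exp(-rT) = 11.9300 * 0.97336124 = 11.61219961
P = C - S*exp(-qT) + K*exp(-rT)
P = 0.8438 - 11.16000000 + 11.61219961 = 1.2960


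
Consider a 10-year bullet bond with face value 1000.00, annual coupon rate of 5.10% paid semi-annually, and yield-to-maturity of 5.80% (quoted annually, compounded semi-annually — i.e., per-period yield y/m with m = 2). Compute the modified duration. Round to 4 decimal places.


Coupon per period c = face * coupon_rate / m = 25.500000
Periods per year m = 2; per-period yield y/m = 0.029000
Number of cashflows N = 20
Cashflows (t years, CF_t, discount factor 1/(1+y/m)^(m*t), PV):
  t = 0.5000: CF_t = 25.500000, DF = 0.971817, PV = 24.781341
  t = 1.0000: CF_t = 25.500000, DF = 0.944429, PV = 24.082936
  t = 1.5000: CF_t = 25.500000, DF = 0.917812, PV = 23.404214
  t = 2.0000: CF_t = 25.500000, DF = 0.891946, PV = 22.744620
  t = 2.5000: CF_t = 25.500000, DF = 0.866808, PV = 22.103615
  t = 3.0000: CF_t = 25.500000, DF = 0.842379, PV = 21.480675
  t = 3.5000: CF_t = 25.500000, DF = 0.818639, PV = 20.875292
  t = 4.0000: CF_t = 25.500000, DF = 0.795567, PV = 20.286970
  t = 4.5000: CF_t = 25.500000, DF = 0.773146, PV = 19.715228
  t = 5.0000: CF_t = 25.500000, DF = 0.751357, PV = 19.159600
  t = 5.5000: CF_t = 25.500000, DF = 0.730182, PV = 18.619630
  t = 6.0000: CF_t = 25.500000, DF = 0.709603, PV = 18.094879
  t = 6.5000: CF_t = 25.500000, DF = 0.689605, PV = 17.584916
  t = 7.0000: CF_t = 25.500000, DF = 0.670170, PV = 17.089326
  t = 7.5000: CF_t = 25.500000, DF = 0.651282, PV = 16.607703
  t = 8.0000: CF_t = 25.500000, DF = 0.632928, PV = 16.139653
  t = 8.5000: CF_t = 25.500000, DF = 0.615090, PV = 15.684794
  t = 9.0000: CF_t = 25.500000, DF = 0.597755, PV = 15.242754
  t = 9.5000: CF_t = 25.500000, DF = 0.580909, PV = 14.813172
  t = 10.0000: CF_t = 1025.500000, DF = 0.564537, PV = 578.932818
Price P = sum_t PV_t = 947.444135
First compute Macaulay numerator sum_t t * PV_t:
  t * PV_t at t = 0.5000: 12.390671
  t * PV_t at t = 1.0000: 24.082936
  t * PV_t at t = 1.5000: 35.106321
  t * PV_t at t = 2.0000: 45.489240
  t * PV_t at t = 2.5000: 55.259037
  t * PV_t at t = 3.0000: 64.442026
  t * PV_t at t = 3.5000: 73.063522
  t * PV_t at t = 4.0000: 81.147879
  t * PV_t at t = 4.5000: 88.718527
  t * PV_t at t = 5.0000: 95.797999
  t * PV_t at t = 5.5000: 102.407968
  t * PV_t at t = 6.0000: 108.569274
  t * PV_t at t = 6.5000: 114.301957
  t * PV_t at t = 7.0000: 119.625282
  t * PV_t at t = 7.5000: 124.557769
  t * PV_t at t = 8.0000: 129.117221
  t * PV_t at t = 8.5000: 133.320746
  t * PV_t at t = 9.0000: 137.184784
  t * PV_t at t = 9.5000: 140.725132
  t * PV_t at t = 10.0000: 5789.328184
Macaulay duration D = 7474.636474 / 947.444135 = 7.889264
Modified duration = D / (1 + y/m) = 7.889264 / (1 + 0.029000) = 7.666923

Answer: Modified duration = 7.6669


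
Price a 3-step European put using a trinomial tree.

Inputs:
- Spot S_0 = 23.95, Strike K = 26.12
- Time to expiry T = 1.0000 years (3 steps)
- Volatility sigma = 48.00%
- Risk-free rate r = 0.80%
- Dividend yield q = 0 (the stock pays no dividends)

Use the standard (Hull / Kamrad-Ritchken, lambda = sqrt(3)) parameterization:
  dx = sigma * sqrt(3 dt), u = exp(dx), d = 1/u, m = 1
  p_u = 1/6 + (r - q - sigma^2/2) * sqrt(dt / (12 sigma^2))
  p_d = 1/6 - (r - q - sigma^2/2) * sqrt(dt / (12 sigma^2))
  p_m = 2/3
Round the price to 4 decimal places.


dt = T/N = 0.333333; dx = sigma*sqrt(3*dt) = 0.480000
u = exp(dx) = 1.616074; d = 1/u = 0.618783
p_u = 0.129444, p_m = 0.666667, p_d = 0.203889
Discount per step: exp(-r*dt) = 0.997337
Stock lattice S(k, j) with j the centered position index:
  k=0: S(0,+0) = 23.9500
  k=1: S(1,-1) = 14.8199; S(1,+0) = 23.9500; S(1,+1) = 38.7050
  k=2: S(2,-2) = 9.1703; S(2,-1) = 14.8199; S(2,+0) = 23.9500; S(2,+1) = 38.7050; S(2,+2) = 62.5501
  k=3: S(3,-3) = 5.6744; S(3,-2) = 9.1703; S(3,-1) = 14.8199; S(3,+0) = 23.9500; S(3,+1) = 38.7050; S(3,+2) = 62.5501; S(3,+3) = 101.0857
Terminal payoffs V(N, j) = max(K - S_T, 0):
  V(3,-3) = 20.445580; V(3,-2) = 16.949715; V(3,-1) = 11.300138; V(3,+0) = 2.170000; V(3,+1) = 0.000000; V(3,+2) = 0.000000; V(3,+3) = 0.000000
Backward induction: V(k, j) = exp(-r*dt) * [p_u * V(k+1, j+1) + p_m * V(k+1, j) + p_d * V(k+1, j-1)]
  V(2,-2) = exp(-r*dt) * [p_u*11.300138 + p_m*16.949715 + p_d*20.445580] = 16.886087
  V(2,-1) = exp(-r*dt) * [p_u*2.170000 + p_m*11.300138 + p_d*16.949715] = 11.240164
  V(2,+0) = exp(-r*dt) * [p_u*0.000000 + p_m*2.170000 + p_d*11.300138] = 3.740651
  V(2,+1) = exp(-r*dt) * [p_u*0.000000 + p_m*0.000000 + p_d*2.170000] = 0.441261
  V(2,+2) = exp(-r*dt) * [p_u*0.000000 + p_m*0.000000 + p_d*0.000000] = 0.000000
  V(1,-1) = exp(-r*dt) * [p_u*3.740651 + p_m*11.240164 + p_d*16.886087] = 11.390121
  V(1,+0) = exp(-r*dt) * [p_u*0.441261 + p_m*3.740651 + p_d*11.240164] = 4.829734
  V(1,+1) = exp(-r*dt) * [p_u*0.000000 + p_m*0.441261 + p_d*3.740651] = 1.054036
  V(0,+0) = exp(-r*dt) * [p_u*1.054036 + p_m*4.829734 + p_d*11.390121] = 5.663458

Answer: Price = V(0,0) = 5.6635


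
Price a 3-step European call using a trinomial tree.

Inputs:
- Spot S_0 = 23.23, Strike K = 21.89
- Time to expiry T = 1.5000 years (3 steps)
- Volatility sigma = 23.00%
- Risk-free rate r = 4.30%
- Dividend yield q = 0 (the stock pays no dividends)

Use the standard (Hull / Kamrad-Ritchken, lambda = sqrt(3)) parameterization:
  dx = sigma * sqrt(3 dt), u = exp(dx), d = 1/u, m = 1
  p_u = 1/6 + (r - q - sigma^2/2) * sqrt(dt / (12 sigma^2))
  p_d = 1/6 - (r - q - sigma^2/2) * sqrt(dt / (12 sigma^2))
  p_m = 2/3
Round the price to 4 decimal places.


dt = T/N = 0.500000; dx = sigma*sqrt(3*dt) = 0.281691
u = exp(dx) = 1.325370; d = 1/u = 0.754507
p_u = 0.181355, p_m = 0.666667, p_d = 0.151979
Discount per step: exp(-r*dt) = 0.978729
Stock lattice S(k, j) with j the centered position index:
  k=0: S(0,+0) = 23.2300
  k=1: S(1,-1) = 17.5272; S(1,+0) = 23.2300; S(1,+1) = 30.7883
  k=2: S(2,-2) = 13.2244; S(2,-1) = 17.5272; S(2,+0) = 23.2300; S(2,+1) = 30.7883; S(2,+2) = 40.8059
  k=3: S(3,-3) = 9.9779; S(3,-2) = 13.2244; S(3,-1) = 17.5272; S(3,+0) = 23.2300; S(3,+1) = 30.7883; S(3,+2) = 40.8059; S(3,+3) = 54.0829
Terminal payoffs V(N, j) = max(S_T - K, 0):
  V(3,-3) = 0.000000; V(3,-2) = 0.000000; V(3,-1) = 0.000000; V(3,+0) = 1.340000; V(3,+1) = 8.898334; V(3,+2) = 18.915921; V(3,+3) = 32.192925
Backward induction: V(k, j) = exp(-r*dt) * [p_u * V(k+1, j+1) + p_m * V(k+1, j) + p_d * V(k+1, j-1)]
  V(2,-2) = exp(-r*dt) * [p_u*0.000000 + p_m*0.000000 + p_d*0.000000] = 0.000000
  V(2,-1) = exp(-r*dt) * [p_u*1.340000 + p_m*0.000000 + p_d*0.000000] = 0.237846
  V(2,+0) = exp(-r*dt) * [p_u*8.898334 + p_m*1.340000 + p_d*0.000000] = 2.453761
  V(2,+1) = exp(-r*dt) * [p_u*18.915921 + p_m*8.898334 + p_d*1.340000] = 9.362884
  V(2,+2) = exp(-r*dt) * [p_u*32.192925 + p_m*18.915921 + p_d*8.898334] = 19.380125
  V(1,-1) = exp(-r*dt) * [p_u*2.453761 + p_m*0.237846 + p_d*0.000000] = 0.590727
  V(1,+0) = exp(-r*dt) * [p_u*9.362884 + p_m*2.453761 + p_d*0.237846] = 3.298310
  V(1,+1) = exp(-r*dt) * [p_u*19.380125 + p_m*9.362884 + p_d*2.453761] = 9.914059
  V(0,+0) = exp(-r*dt) * [p_u*9.914059 + p_m*3.298310 + p_d*0.590727] = 3.999689

Answer: Price = V(0,0) = 3.9997


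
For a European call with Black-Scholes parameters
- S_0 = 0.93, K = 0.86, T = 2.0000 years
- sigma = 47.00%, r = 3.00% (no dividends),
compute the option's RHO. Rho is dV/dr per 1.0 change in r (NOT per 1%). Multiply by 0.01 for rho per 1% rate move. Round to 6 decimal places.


Answer: Rho = 0.729772

Derivation:
d1 = 0.5403381998; d2 = -0.1243421745
phi(d1) = 0.3447550141; exp(-qT) = 1.0000000000; exp(-rT) = 0.9417645336
N(d2) = 0.4505221780
Rho = K*T*exp(-rT)*N(d2) = 0.8600 * 2.0000 * 0.9417645336 * 0.4505221780 = 0.729772


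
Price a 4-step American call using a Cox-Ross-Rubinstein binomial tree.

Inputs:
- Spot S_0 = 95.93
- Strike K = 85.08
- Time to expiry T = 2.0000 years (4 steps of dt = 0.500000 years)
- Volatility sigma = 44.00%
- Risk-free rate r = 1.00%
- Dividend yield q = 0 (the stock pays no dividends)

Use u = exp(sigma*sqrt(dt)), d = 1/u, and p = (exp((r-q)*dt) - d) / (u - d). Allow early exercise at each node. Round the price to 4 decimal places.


dt = T/N = 0.500000
u = exp(sigma*sqrt(dt)) = 1.364963; d = 1/u = 0.732621
p = (exp((r-q)*dt) - d) / (u - d) = 0.430767
Discount per step: exp(-r*dt) = 0.995012
Stock lattice S(k, i) with i counting down-moves:
  k=0: S(0,0) = 95.9300
  k=1: S(1,0) = 130.9409; S(1,1) = 70.2803
  k=2: S(2,0) = 178.7294; S(2,1) = 95.9300; S(2,2) = 51.4888
  k=3: S(3,0) = 243.9589; S(3,1) = 130.9409; S(3,2) = 70.2803; S(3,3) = 37.7218
  k=4: S(4,0) = 332.9947; S(4,1) = 178.7294; S(4,2) = 95.9300; S(4,3) = 51.4888; S(4,4) = 27.6358
Terminal payoffs V(N, i) = max(S_T - K, 0):
  V(4,0) = 247.914740; V(4,1) = 93.649364; V(4,2) = 10.850000; V(4,3) = 0.000000; V(4,4) = 0.000000
Backward induction: V(k, i) = exp(-r*dt) * [p * V(k+1, i) + (1-p) * V(k+1, i+1)]; then take max(V_cont, immediate exercise) for American.
  V(3,0) = exp(-r*dt) * [p*247.914740 + (1-p)*93.649364] = 159.303224; exercise = 158.878886; V(3,0) = max -> 159.303224
  V(3,1) = exp(-r*dt) * [p*93.649364 + (1-p)*10.850000] = 46.285195; exercise = 45.860856; V(3,1) = max -> 46.285195
  V(3,2) = exp(-r*dt) * [p*10.850000 + (1-p)*0.000000] = 4.650507; exercise = 0.000000; V(3,2) = max -> 4.650507
  V(3,3) = exp(-r*dt) * [p*0.000000 + (1-p)*0.000000] = 0.000000; exercise = 0.000000; V(3,3) = max -> 0.000000
  V(2,0) = exp(-r*dt) * [p*159.303224 + (1-p)*46.285195] = 94.495924; exercise = 93.649364; V(2,0) = max -> 94.495924
  V(2,1) = exp(-r*dt) * [p*46.285195 + (1-p)*4.650507] = 22.472695; exercise = 10.850000; V(2,1) = max -> 22.472695
  V(2,2) = exp(-r*dt) * [p*4.650507 + (1-p)*0.000000] = 1.993292; exercise = 0.000000; V(2,2) = max -> 1.993292
  V(1,0) = exp(-r*dt) * [p*94.495924 + (1-p)*22.472695] = 53.231074; exercise = 45.860856; V(1,0) = max -> 53.231074
  V(1,1) = exp(-r*dt) * [p*22.472695 + (1-p)*1.993292] = 10.761194; exercise = 0.000000; V(1,1) = max -> 10.761194
  V(0,0) = exp(-r*dt) * [p*53.231074 + (1-p)*10.761194] = 28.910883; exercise = 10.850000; V(0,0) = max -> 28.910883

Answer: Price = V(0,0) = 28.9109


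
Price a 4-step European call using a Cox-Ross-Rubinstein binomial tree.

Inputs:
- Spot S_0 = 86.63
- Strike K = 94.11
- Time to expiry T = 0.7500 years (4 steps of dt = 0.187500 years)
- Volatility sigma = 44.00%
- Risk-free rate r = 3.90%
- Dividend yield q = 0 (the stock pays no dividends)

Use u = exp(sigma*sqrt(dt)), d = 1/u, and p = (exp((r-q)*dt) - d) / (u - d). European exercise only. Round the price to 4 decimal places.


dt = T/N = 0.187500
u = exp(sigma*sqrt(dt)) = 1.209885; d = 1/u = 0.826525
p = (exp((r-q)*dt) - d) / (u - d) = 0.471657
Discount per step: exp(-r*dt) = 0.992714
Stock lattice S(k, i) with i counting down-moves:
  k=0: S(0,0) = 86.6300
  k=1: S(1,0) = 104.8124; S(1,1) = 71.6018
  k=2: S(2,0) = 126.8109; S(2,1) = 86.6300; S(2,2) = 59.1807
  k=3: S(3,0) = 153.4267; S(3,1) = 104.8124; S(3,2) = 71.6018; S(3,3) = 48.9143
  k=4: S(4,0) = 185.6287; S(4,1) = 126.8109; S(4,2) = 86.6300; S(4,3) = 59.1807; S(4,4) = 40.4289
Terminal payoffs V(N, i) = max(S_T - K, 0):
  V(4,0) = 91.518717; V(4,1) = 32.700945; V(4,2) = 0.000000; V(4,3) = 0.000000; V(4,4) = 0.000000
Backward induction: V(k, i) = exp(-r*dt) * [p * V(k+1, i) + (1-p) * V(k+1, i+1)].
  V(3,0) = exp(-r*dt) * [p*91.518717 + (1-p)*32.700945] = 60.002371
  V(3,1) = exp(-r*dt) * [p*32.700945 + (1-p)*0.000000] = 15.311249
  V(3,2) = exp(-r*dt) * [p*0.000000 + (1-p)*0.000000] = 0.000000
  V(3,3) = exp(-r*dt) * [p*0.000000 + (1-p)*0.000000] = 0.000000
  V(2,0) = exp(-r*dt) * [p*60.002371 + (1-p)*15.311249] = 36.124989
  V(2,1) = exp(-r*dt) * [p*15.311249 + (1-p)*0.000000] = 7.169039
  V(2,2) = exp(-r*dt) * [p*0.000000 + (1-p)*0.000000] = 0.000000
  V(1,0) = exp(-r*dt) * [p*36.124989 + (1-p)*7.169039] = 20.674573
  V(1,1) = exp(-r*dt) * [p*7.169039 + (1-p)*0.000000] = 3.356690
  V(0,0) = exp(-r*dt) * [p*20.674573 + (1-p)*3.356690] = 11.440820

Answer: Price = V(0,0) = 11.4408


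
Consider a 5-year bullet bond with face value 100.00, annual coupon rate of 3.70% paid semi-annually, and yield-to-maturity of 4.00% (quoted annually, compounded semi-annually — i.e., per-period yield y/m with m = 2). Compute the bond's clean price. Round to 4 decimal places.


Answer: Price = 98.6526

Derivation:
Coupon per period c = face * coupon_rate / m = 1.850000
Periods per year m = 2; per-period yield y/m = 0.020000
Number of cashflows N = 10
Cashflows (t years, CF_t, discount factor 1/(1+y/m)^(m*t), PV):
  t = 0.5000: CF_t = 1.850000, DF = 0.980392, PV = 1.813725
  t = 1.0000: CF_t = 1.850000, DF = 0.961169, PV = 1.778162
  t = 1.5000: CF_t = 1.850000, DF = 0.942322, PV = 1.743296
  t = 2.0000: CF_t = 1.850000, DF = 0.923845, PV = 1.709114
  t = 2.5000: CF_t = 1.850000, DF = 0.905731, PV = 1.675602
  t = 3.0000: CF_t = 1.850000, DF = 0.887971, PV = 1.642747
  t = 3.5000: CF_t = 1.850000, DF = 0.870560, PV = 1.610536
  t = 4.0000: CF_t = 1.850000, DF = 0.853490, PV = 1.578957
  t = 4.5000: CF_t = 1.850000, DF = 0.836755, PV = 1.547997
  t = 5.0000: CF_t = 101.850000, DF = 0.820348, PV = 83.552474
Price P = sum_t PV_t = 98.652612


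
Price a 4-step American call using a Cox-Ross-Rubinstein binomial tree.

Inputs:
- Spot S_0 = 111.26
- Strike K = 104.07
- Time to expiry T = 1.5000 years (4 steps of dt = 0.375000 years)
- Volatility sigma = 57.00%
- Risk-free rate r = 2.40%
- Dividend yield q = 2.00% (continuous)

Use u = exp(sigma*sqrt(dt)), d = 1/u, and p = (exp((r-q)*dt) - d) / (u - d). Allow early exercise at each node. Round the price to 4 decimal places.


dt = T/N = 0.375000
u = exp(sigma*sqrt(dt)) = 1.417723; d = 1/u = 0.705356
p = (exp((r-q)*dt) - d) / (u - d) = 0.415719
Discount per step: exp(-r*dt) = 0.991040
Stock lattice S(k, i) with i counting down-moves:
  k=0: S(0,0) = 111.2600
  k=1: S(1,0) = 157.7359; S(1,1) = 78.4779
  k=2: S(2,0) = 223.6259; S(2,1) = 111.2600; S(2,2) = 55.3549
  k=3: S(3,0) = 317.0396; S(3,1) = 157.7359; S(3,2) = 78.4779; S(3,3) = 39.0449
  k=4: S(4,0) = 449.4744; S(4,1) = 223.6259; S(4,2) = 111.2600; S(4,3) = 55.3549; S(4,4) = 27.5406
Terminal payoffs V(N, i) = max(S_T - K, 0):
  V(4,0) = 345.404426; V(4,1) = 119.555859; V(4,2) = 7.190000; V(4,3) = 0.000000; V(4,4) = 0.000000
Backward induction: V(k, i) = exp(-r*dt) * [p * V(k+1, i) + (1-p) * V(k+1, i+1)]; then take max(V_cont, immediate exercise) for American.
  V(3,0) = exp(-r*dt) * [p*345.404426 + (1-p)*119.555859] = 211.533120; exercise = 212.969594; V(3,0) = max -> 212.969594
  V(3,1) = exp(-r*dt) * [p*119.555859 + (1-p)*7.190000] = 53.419730; exercise = 53.665896; V(3,1) = max -> 53.665896
  V(3,2) = exp(-r*dt) * [p*7.190000 + (1-p)*0.000000] = 2.962243; exercise = 0.000000; V(3,2) = max -> 2.962243
  V(3,3) = exp(-r*dt) * [p*0.000000 + (1-p)*0.000000] = 0.000000; exercise = 0.000000; V(3,3) = max -> 0.000000
  V(2,0) = exp(-r*dt) * [p*212.969594 + (1-p)*53.665896] = 118.817366; exercise = 119.555859; V(2,0) = max -> 119.555859
  V(2,1) = exp(-r*dt) * [p*53.665896 + (1-p)*2.962243] = 23.825344; exercise = 7.190000; V(2,1) = max -> 23.825344
  V(2,2) = exp(-r*dt) * [p*2.962243 + (1-p)*0.000000] = 1.220429; exercise = 0.000000; V(2,2) = max -> 1.220429
  V(1,0) = exp(-r*dt) * [p*119.555859 + (1-p)*23.825344] = 63.052353; exercise = 53.665896; V(1,0) = max -> 63.052353
  V(1,1) = exp(-r*dt) * [p*23.825344 + (1-p)*1.220429] = 10.522602; exercise = 0.000000; V(1,1) = max -> 10.522602
  V(0,0) = exp(-r*dt) * [p*63.052353 + (1-p)*10.522602] = 32.070308; exercise = 7.190000; V(0,0) = max -> 32.070308

Answer: Price = V(0,0) = 32.0703


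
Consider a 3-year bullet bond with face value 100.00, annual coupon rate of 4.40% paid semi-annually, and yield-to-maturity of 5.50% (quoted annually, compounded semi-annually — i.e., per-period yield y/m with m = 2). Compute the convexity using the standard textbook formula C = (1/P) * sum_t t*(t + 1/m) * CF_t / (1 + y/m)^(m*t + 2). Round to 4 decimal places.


Answer: Convexity = 9.2424

Derivation:
Coupon per period c = face * coupon_rate / m = 2.200000
Periods per year m = 2; per-period yield y/m = 0.027500
Number of cashflows N = 6
Cashflows (t years, CF_t, discount factor 1/(1+y/m)^(m*t), PV):
  t = 0.5000: CF_t = 2.200000, DF = 0.973236, PV = 2.141119
  t = 1.0000: CF_t = 2.200000, DF = 0.947188, PV = 2.083814
  t = 1.5000: CF_t = 2.200000, DF = 0.921838, PV = 2.028043
  t = 2.0000: CF_t = 2.200000, DF = 0.897166, PV = 1.973765
  t = 2.5000: CF_t = 2.200000, DF = 0.873154, PV = 1.920939
  t = 3.0000: CF_t = 102.200000, DF = 0.849785, PV = 86.848018
Price P = sum_t PV_t = 96.995698
Convexity numerator sum_t t*(t + 1/m) * CF_t / (1+y/m)^(m*t + 2):
  t = 0.5000: term = 1.014022
  t = 1.0000: term = 2.960647
  t = 1.5000: term = 5.762816
  t = 2.0000: term = 9.347634
  t = 2.5000: term = 13.646181
  t = 3.0000: term = 863.745008
Convexity = (1/P) * sum = 896.476308 / 96.995698 = 9.242434


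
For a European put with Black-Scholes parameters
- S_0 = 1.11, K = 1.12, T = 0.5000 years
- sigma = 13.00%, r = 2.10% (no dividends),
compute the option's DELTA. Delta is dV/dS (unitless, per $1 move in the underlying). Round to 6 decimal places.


d1 = 0.0626206152; d2 = -0.0293032663
phi(d1) = 0.3981608523; exp(-qT) = 1.0000000000; exp(-rT) = 0.9895549326
N(-d1) = 0.4750343065
Delta = -exp(-qT) * N(-d1) = -1.0000000000 * 0.4750343065 = -0.475034

Answer: Delta = -0.475034


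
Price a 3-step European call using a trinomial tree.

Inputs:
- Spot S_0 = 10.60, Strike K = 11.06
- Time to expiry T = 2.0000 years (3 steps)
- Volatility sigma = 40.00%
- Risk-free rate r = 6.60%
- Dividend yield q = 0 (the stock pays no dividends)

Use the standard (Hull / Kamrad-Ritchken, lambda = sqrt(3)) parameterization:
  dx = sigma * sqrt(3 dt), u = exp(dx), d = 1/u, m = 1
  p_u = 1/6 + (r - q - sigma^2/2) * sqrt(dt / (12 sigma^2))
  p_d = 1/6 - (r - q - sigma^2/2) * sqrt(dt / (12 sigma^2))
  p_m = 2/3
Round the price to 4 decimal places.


dt = T/N = 0.666667; dx = sigma*sqrt(3*dt) = 0.565685
u = exp(dx) = 1.760654; d = 1/u = 0.567971
p_u = 0.158417, p_m = 0.666667, p_d = 0.174916
Discount per step: exp(-r*dt) = 0.956954
Stock lattice S(k, j) with j the centered position index:
  k=0: S(0,+0) = 10.6000
  k=1: S(1,-1) = 6.0205; S(1,+0) = 10.6000; S(1,+1) = 18.6629
  k=2: S(2,-2) = 3.4195; S(2,-1) = 6.0205; S(2,+0) = 10.6000; S(2,+1) = 18.6629; S(2,+2) = 32.8590
  k=3: S(3,-3) = 1.9422; S(3,-2) = 3.4195; S(3,-1) = 6.0205; S(3,+0) = 10.6000; S(3,+1) = 18.6629; S(3,+2) = 32.8590; S(3,+3) = 57.8533
Terminal payoffs V(N, j) = max(S_T - K, 0):
  V(3,-3) = 0.000000; V(3,-2) = 0.000000; V(3,-1) = 0.000000; V(3,+0) = 0.000000; V(3,+1) = 7.602934; V(3,+2) = 21.798973; V(3,+3) = 46.793287
Backward induction: V(k, j) = exp(-r*dt) * [p_u * V(k+1, j+1) + p_m * V(k+1, j) + p_d * V(k+1, j-1)]
  V(2,-2) = exp(-r*dt) * [p_u*0.000000 + p_m*0.000000 + p_d*0.000000] = 0.000000
  V(2,-1) = exp(-r*dt) * [p_u*0.000000 + p_m*0.000000 + p_d*0.000000] = 0.000000
  V(2,+0) = exp(-r*dt) * [p_u*7.602934 + p_m*0.000000 + p_d*0.000000] = 1.152589
  V(2,+1) = exp(-r*dt) * [p_u*21.798973 + p_m*7.602934 + p_d*0.000000] = 8.155116
  V(2,+2) = exp(-r*dt) * [p_u*46.793287 + p_m*21.798973 + p_d*7.602934] = 22.273468
  V(1,-1) = exp(-r*dt) * [p_u*1.152589 + p_m*0.000000 + p_d*0.000000] = 0.174730
  V(1,+0) = exp(-r*dt) * [p_u*8.155116 + p_m*1.152589 + p_d*0.000000] = 1.971614
  V(1,+1) = exp(-r*dt) * [p_u*22.273468 + p_m*8.155116 + p_d*1.152589] = 8.772252
  V(0,+0) = exp(-r*dt) * [p_u*8.772252 + p_m*1.971614 + p_d*0.174730] = 2.616931

Answer: Price = V(0,0) = 2.6169


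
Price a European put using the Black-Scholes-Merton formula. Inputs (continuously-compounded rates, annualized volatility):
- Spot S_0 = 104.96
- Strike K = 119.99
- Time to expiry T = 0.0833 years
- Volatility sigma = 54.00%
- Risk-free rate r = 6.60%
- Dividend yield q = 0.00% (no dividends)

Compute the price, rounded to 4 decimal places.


Answer: Price = 16.3801

Derivation:
d1 = (ln(S/K) + (r - q + 0.5*sigma^2) * T) / (sigma * sqrt(T)) = -0.74548355
d2 = d1 - sigma * sqrt(T) = -0.90133694
exp(-rT) = 0.99451729; exp(-qT) = 1.00000000
P = K * exp(-rT) * N(-d2) - S_0 * exp(-qT) * N(-d1)
N(-d1) = 0.77201027; N(-d2) = 0.81629540
P = 119.9900 * 0.99451729 * 0.81629540 - 104.9600 * 1.00000000 * 0.77201027 = 16.3801


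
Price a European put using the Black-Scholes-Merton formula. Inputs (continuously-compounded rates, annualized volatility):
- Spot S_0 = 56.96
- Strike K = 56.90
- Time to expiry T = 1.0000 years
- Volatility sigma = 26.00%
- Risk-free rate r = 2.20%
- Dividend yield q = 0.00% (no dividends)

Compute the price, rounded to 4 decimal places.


Answer: Price = 5.1981

Derivation:
d1 = (ln(S/K) + (r - q + 0.5*sigma^2) * T) / (sigma * sqrt(T)) = 0.21866895
d2 = d1 - sigma * sqrt(T) = -0.04133105
exp(-rT) = 0.97824024; exp(-qT) = 1.00000000
P = K * exp(-rT) * N(-d2) - S_0 * exp(-qT) * N(-d1)
N(-d1) = 0.41345397; N(-d2) = 0.51648401
P = 56.9000 * 0.97824024 * 0.51648401 - 56.9600 * 1.00000000 * 0.41345397 = 5.1981


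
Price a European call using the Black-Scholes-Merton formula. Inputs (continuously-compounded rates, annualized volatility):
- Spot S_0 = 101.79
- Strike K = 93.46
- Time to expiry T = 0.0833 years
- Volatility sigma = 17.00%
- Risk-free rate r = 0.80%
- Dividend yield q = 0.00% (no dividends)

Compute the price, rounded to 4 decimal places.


d1 = (ln(S/K) + (r - q + 0.5*sigma^2) * T) / (sigma * sqrt(T)) = 1.77822260
d2 = d1 - sigma * sqrt(T) = 1.72915764
exp(-rT) = 0.99933382; exp(-qT) = 1.00000000
C = S_0 * exp(-qT) * N(d1) - K * exp(-rT) * N(d2)
N(d1) = 0.96231635; N(d2) = 0.95810956
C = 101.7900 * 1.00000000 * 0.96231635 - 93.4600 * 0.99933382 * 0.95810956 = 8.4689

Answer: Price = 8.4689


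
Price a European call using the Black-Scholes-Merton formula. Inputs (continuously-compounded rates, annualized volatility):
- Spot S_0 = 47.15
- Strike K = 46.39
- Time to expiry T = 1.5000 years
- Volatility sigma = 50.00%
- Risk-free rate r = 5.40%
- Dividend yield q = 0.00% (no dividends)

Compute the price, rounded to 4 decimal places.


Answer: Price = 13.1323

Derivation:
d1 = (ln(S/K) + (r - q + 0.5*sigma^2) * T) / (sigma * sqrt(T)) = 0.46499495
d2 = d1 - sigma * sqrt(T) = -0.14737749
exp(-rT) = 0.92219369; exp(-qT) = 1.00000000
C = S_0 * exp(-qT) * N(d1) - K * exp(-rT) * N(d2)
N(d1) = 0.67903246; N(d2) = 0.44141704
C = 47.1500 * 1.00000000 * 0.67903246 - 46.3900 * 0.92219369 * 0.44141704 = 13.1323
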